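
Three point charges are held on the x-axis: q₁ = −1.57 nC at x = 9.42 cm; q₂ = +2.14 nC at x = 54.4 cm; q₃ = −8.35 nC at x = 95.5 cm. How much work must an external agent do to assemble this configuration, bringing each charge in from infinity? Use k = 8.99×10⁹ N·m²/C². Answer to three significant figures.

-3.21×10⁻⁷ J

The work to assemble the configuration equals its total potential energy, U = Σ kqᵢqⱼ/rᵢⱼ over all pairs.
Pair separations: r₁₂ = 0.450 m, r₁₃ = 0.861 m, r₂₃ = 0.411 m.
U = (-6.72×10⁻⁸) + (1.37×10⁻⁷) + (-3.91×10⁻⁷) = -3.21×10⁻⁷ J.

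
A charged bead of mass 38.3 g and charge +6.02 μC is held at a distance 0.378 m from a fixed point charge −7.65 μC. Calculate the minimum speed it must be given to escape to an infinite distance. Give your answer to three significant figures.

To just escape, total mechanical energy must reach zero at infinity: ½mv²_min + U = 0, so ½mv²_min = −U = |kQq|/r.
|U| = |kQq|/r = (8.99×10⁹ N·m²/C²)(7.65×10⁻⁶)(6.02×10⁻⁶)/(0.378) = 1.10 J.
v_min = √(2|U|/m) = √(2·1.10/0.0383) = 7.56 m/s.

7.56 m/s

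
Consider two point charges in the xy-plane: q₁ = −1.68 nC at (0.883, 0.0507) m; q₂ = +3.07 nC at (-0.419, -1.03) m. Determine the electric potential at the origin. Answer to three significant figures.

The total potential is the scalar sum of each charge's contribution, V = Σ kqᵢ/rᵢ.
Distances from the field point to each charge: r₁ = 0.884 m, r₂ = 1.11 m.
V = k[(-1.68×10⁻⁹)/(0.884) + (3.07×10⁻⁹)/(1.11)] = 7.74 V.

7.74 V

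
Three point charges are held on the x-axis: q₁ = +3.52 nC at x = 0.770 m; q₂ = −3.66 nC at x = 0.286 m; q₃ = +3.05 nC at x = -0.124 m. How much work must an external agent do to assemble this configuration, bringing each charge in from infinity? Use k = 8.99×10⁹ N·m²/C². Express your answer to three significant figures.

-3.76×10⁻⁷ J

The assembly work is the sum of pairwise potential energies, U = Σ_{i<j} kqᵢqⱼ/rᵢⱼ.
Pair separations: r₁₂ = 0.484 m, r₁₃ = 0.894 m, r₂₃ = 0.410 m.
U = (-2.39×10⁻⁷) + (1.08×10⁻⁷) + (-2.45×10⁻⁷) = -3.76×10⁻⁷ J.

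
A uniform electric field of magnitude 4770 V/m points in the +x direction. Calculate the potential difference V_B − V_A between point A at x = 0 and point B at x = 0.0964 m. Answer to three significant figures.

-460 V

In a uniform field, potential decreases in the direction of E: V_B − V_A = −E·Δx.
V_B − V_A = −(4770 V/m)(0.0964 m) = -460 V.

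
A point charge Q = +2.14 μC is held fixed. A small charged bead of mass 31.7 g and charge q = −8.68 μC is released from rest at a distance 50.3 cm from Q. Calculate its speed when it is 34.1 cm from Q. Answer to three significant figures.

Only the electrostatic force acts, so mechanical energy is conserved: ½mv² = U₁ − U₂ = kQq(1/r₁ − 1/r₂).
U₁ − U₂ = (8.99×10⁹ N·m²/C²)(2.14×10⁻⁶ C)(-8.68×10⁻⁶ C)(1/0.503 − 1/0.341) = 0.158 J.
v = √(2·0.158/0.0317) = 3.15 m/s.

3.15 m/s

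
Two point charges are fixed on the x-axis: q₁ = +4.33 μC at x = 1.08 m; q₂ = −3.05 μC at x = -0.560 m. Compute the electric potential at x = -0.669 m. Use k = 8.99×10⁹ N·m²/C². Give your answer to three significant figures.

-2.29×10⁵ V

Electric potential is a scalar, so the contributions from each charge add algebraically: V = Σ kqᵢ/rᵢ.
Distances from the field point to each charge: r₁ = 1.75 m, r₂ = 0.109 m.
V = k[(4.33×10⁻⁶)/(1.75) + (-3.05×10⁻⁶)/(0.109)] = -2.29×10⁵ V.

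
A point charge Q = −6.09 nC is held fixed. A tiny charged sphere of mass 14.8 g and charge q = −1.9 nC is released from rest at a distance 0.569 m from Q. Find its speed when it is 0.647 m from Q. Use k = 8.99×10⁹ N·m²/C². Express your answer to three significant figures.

1.73×10⁻³ m/s

Only the electrostatic force acts, so mechanical energy is conserved: ½mv² = U₁ − U₂ = kQq(1/r₁ − 1/r₂).
U₁ − U₂ = (8.99×10⁹ N·m²/C²)(-6.09×10⁻⁹ C)(-1.90×10⁻⁹ C)(1/0.569 − 1/0.647) = 2.20×10⁻⁸ J.
v = √(2·2.20×10⁻⁸/0.0148) = 1.73×10⁻³ m/s.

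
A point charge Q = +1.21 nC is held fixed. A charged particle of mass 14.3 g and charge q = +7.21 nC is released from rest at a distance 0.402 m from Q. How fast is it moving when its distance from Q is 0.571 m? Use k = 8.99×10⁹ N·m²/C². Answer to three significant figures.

2.84×10⁻³ m/s

Only the electrostatic force acts, so mechanical energy is conserved: ½mv² = U₁ − U₂ = kQq(1/r₁ − 1/r₂).
U₁ − U₂ = (8.99×10⁹ N·m²/C²)(1.21×10⁻⁹ C)(7.21×10⁻⁹ C)(1/0.402 − 1/0.571) = 5.77×10⁻⁸ J.
v = √(2·5.77×10⁻⁸/0.0143) = 2.84×10⁻³ m/s.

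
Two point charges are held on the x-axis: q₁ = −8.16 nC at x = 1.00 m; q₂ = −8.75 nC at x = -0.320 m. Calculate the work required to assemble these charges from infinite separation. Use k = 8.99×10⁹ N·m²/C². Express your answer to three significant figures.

The assembly work is the sum of pairwise potential energies, U = Σ_{i<j} kqᵢqⱼ/rᵢⱼ.
Pair separations: r₁₂ = 1.32 m.
U = (4.86×10⁻⁷) = 4.86×10⁻⁷ J.

4.86×10⁻⁷ J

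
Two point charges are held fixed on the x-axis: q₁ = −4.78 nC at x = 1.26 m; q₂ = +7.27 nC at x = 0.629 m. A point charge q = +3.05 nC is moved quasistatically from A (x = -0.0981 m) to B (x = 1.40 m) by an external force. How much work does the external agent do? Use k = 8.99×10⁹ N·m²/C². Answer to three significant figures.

For quasistatic motion the external work equals the change in potential energy: W_ext = qΔV = q(V_B − V_A).
At A: distances to the source charges are 1.36 m, 0.727 m; V_A = Σ kqᵢ/rᵢ = 58.2 V.
At B: distances to the source charges are 0.140 m, 0.771 m; V_B = Σ kqᵢ/rᵢ = -222 V.
ΔV = V_B − V_A = -280 V.
W_ext = qΔV = (3.05×10⁻⁹ C)(-280 V) = -8.55×10⁻⁷ J.

-8.55×10⁻⁷ J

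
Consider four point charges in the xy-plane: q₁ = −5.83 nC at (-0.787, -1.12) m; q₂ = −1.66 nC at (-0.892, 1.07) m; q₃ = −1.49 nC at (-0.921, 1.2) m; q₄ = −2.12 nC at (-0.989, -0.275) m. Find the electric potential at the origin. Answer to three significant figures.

The total potential is the scalar sum of each charge's contribution, V = Σ kqᵢ/rᵢ.
Distances from the field point to each charge: r₁ = 1.37 m, r₂ = 1.39 m, r₃ = 1.51 m, r₄ = 1.03 m.
V = k[(-5.83×10⁻⁹)/(1.37) + (-1.66×10⁻⁹)/(1.39) + (-1.49×10⁻⁹)/(1.51) + (-2.12×10⁻⁹)/(1.03)] = -76.4 V.

-76.4 V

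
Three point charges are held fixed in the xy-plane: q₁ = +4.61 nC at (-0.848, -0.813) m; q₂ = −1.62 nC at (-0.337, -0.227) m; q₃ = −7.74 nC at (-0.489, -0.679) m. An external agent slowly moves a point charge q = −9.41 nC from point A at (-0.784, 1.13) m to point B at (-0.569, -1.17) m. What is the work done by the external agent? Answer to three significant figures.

3.44×10⁻⁷ J

For quasistatic motion the external work equals the change in potential energy: W_ext = qΔV = q(V_B − V_A).
At A: distances to the source charges are 1.94 m, 1.43 m, 1.83 m; V_A = Σ kqᵢ/rᵢ = -26.8 V.
At B: distances to the source charges are 0.453 m, 0.971 m, 0.497 m; V_B = Σ kqᵢ/rᵢ = -63.4 V.
ΔV = V_B − V_A = -36.6 V.
W_ext = qΔV = (-9.41×10⁻⁹ C)(-36.6 V) = 3.44×10⁻⁷ J.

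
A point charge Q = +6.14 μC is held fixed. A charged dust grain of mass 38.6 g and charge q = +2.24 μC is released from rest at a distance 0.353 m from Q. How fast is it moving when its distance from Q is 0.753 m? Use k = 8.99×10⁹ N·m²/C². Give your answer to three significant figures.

3.10 m/s

Only the electrostatic force acts, so mechanical energy is conserved: ½mv² = U₁ − U₂ = kQq(1/r₁ − 1/r₂).
U₁ − U₂ = (8.99×10⁹ N·m²/C²)(6.14×10⁻⁶ C)(2.24×10⁻⁶ C)(1/0.353 − 1/0.753) = 0.186 J.
v = √(2·0.186/0.0386) = 3.10 m/s.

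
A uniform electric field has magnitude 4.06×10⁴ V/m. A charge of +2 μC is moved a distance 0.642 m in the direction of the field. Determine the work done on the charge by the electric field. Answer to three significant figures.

The potential change for a displacement 0.642 m in the direction of the field is ΔV = −Ed = -2.61×10⁴ V.
W_field = −qΔV = 0.0521 J.

0.0521 J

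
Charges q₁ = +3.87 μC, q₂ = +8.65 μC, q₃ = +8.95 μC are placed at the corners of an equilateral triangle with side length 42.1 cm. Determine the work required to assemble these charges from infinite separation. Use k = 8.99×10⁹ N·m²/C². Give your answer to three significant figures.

The assembly work is the sum of pairwise potential energies, U = Σ_{i<j} kqᵢqⱼ/rᵢⱼ.
All three pair separations equal the side length, 0.421 m.
U = (0.715) + (0.740) + (1.65) = 3.11 J.

3.11 J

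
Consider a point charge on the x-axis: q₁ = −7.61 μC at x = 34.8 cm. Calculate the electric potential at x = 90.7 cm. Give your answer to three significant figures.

-1.22×10⁵ V

Electric potential is a scalar, so the contributions from each charge add algebraically: V = Σ kqᵢ/rᵢ.
V = k[(-7.61×10⁻⁶)/(0.559)] = -1.22×10⁵ V.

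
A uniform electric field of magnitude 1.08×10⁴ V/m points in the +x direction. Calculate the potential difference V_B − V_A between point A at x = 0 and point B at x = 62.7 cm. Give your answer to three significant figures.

In a uniform field, potential decreases in the direction of E: V_B − V_A = −E·Δx.
V_B − V_A = −(1.08×10⁴ V/m)(0.627 m) = -6770 V.

-6770 V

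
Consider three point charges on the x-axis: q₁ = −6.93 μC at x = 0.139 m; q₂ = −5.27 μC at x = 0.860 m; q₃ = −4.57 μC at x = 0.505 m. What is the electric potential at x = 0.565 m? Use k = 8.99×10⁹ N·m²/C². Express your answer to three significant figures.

The total potential is the scalar sum of each charge's contribution, V = Σ kqᵢ/rᵢ.
Distances from the field point to each charge: r₁ = 0.426 m, r₂ = 0.295 m, r₃ = 0.0600 m.
V = k[(-6.93×10⁻⁶)/(0.426) + (-5.27×10⁻⁶)/(0.295) + (-4.57×10⁻⁶)/(0.0600)] = -9.92×10⁵ V.

-9.92×10⁵ V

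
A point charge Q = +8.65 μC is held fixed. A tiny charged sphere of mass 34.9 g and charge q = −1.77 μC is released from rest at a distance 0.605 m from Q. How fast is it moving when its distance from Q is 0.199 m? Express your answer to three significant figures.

5.16 m/s

Only the electrostatic force acts, so mechanical energy is conserved: ½mv² = U₁ − U₂ = kQq(1/r₁ − 1/r₂).
U₁ − U₂ = (8.99×10⁹ N·m²/C²)(8.65×10⁻⁶ C)(-1.77×10⁻⁶ C)(1/0.605 − 1/0.199) = 0.464 J.
v = √(2·0.464/0.0349) = 5.16 m/s.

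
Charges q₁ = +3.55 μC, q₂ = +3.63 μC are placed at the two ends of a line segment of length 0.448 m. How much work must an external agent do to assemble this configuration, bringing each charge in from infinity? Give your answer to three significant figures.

0.259 J

The assembly work is the sum of pairwise potential energies, U = Σ_{i<j} kqᵢqⱼ/rᵢⱼ.
The separation is r = 0.448 m.
U = (0.259) = 0.259 J.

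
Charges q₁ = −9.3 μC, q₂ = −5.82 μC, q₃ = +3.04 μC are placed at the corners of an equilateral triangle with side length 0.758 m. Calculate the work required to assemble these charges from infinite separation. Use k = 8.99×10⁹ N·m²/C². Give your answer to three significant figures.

0.0968 J

The assembly work is the sum of pairwise potential energies, U = Σ_{i<j} kqᵢqⱼ/rᵢⱼ.
All three pair separations equal the side length, 0.758 m.
U = (0.642) + (-0.335) + (-0.210) = 0.0968 J.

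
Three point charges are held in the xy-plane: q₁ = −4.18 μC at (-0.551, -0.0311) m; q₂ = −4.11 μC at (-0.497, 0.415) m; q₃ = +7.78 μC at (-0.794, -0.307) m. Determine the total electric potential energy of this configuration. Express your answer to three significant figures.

The assembly work is the sum of pairwise potential energies, U = Σ_{i<j} kqᵢqⱼ/rᵢⱼ.
Pair separations: r₁₂ = 0.449 m, r₁₃ = 0.368 m, r₂₃ = 0.781 m.
U = (0.344) + (-0.795) + (-0.368) = -0.820 J.

-0.820 J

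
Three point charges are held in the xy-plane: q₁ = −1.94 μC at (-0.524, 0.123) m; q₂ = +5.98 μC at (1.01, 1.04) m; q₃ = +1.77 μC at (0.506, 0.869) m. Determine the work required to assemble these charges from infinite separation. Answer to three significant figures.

The assembly work is the sum of pairwise potential energies, U = Σ_{i<j} kqᵢqⱼ/rᵢⱼ.
Pair separations: r₁₂ = 1.79 m, r₁₃ = 1.27 m, r₂₃ = 0.532 m.
U = (-0.0584) + (-0.0243) + (0.179) = 0.0962 J.

0.0962 J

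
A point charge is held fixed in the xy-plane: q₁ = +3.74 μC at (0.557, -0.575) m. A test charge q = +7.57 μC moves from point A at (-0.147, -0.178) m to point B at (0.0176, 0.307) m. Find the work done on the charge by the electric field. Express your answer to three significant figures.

The work done by the electric force is W_field = −ΔU = −q(V_B − V_A) = q(V_A − V_B).
At A: distance to the source charge is 0.808 m; V_A = kq₁/r = 4.16×10⁴ V.
At B: distance to the source charge is 1.03 m; V_B = kq₁/r = 3.25×10⁴ V.
ΔV = V_B − V_A = -9080 V.
W_field = −qΔV = −(7.57×10⁻⁶ C)(-9080 V) = 0.0687 J.

0.0687 J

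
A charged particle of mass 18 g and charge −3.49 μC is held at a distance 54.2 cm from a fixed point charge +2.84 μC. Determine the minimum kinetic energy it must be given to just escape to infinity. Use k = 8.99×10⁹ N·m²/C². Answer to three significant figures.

To just escape, total mechanical energy must reach zero at infinity: ½mv²_min + U = 0, so ½mv²_min = −U = |kQq|/r.
|U| = |kQq|/r = (8.99×10⁹ N·m²/C²)(2.84×10⁻⁶)(3.49×10⁻⁶)/(0.542) = 0.164 J.

0.164 J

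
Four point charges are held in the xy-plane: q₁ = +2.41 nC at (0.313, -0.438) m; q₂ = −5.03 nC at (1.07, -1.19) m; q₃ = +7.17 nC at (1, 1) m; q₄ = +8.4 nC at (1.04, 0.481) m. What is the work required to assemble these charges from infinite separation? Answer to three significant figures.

The work to assemble the configuration equals its total potential energy, U = Σ kqᵢqⱼ/rᵢⱼ over all pairs.
Pair separations: r₁₂ = 1.07 m, r₁₃ = 1.59 m, r₁₄ = 1.17 m, r₂₃ = 2.19 m, r₂₄ = 1.67 m, r₃₄ = 0.521 m.
Summing all 6 pair terms gives U = 8.16×10⁻⁷ J.

8.16×10⁻⁷ J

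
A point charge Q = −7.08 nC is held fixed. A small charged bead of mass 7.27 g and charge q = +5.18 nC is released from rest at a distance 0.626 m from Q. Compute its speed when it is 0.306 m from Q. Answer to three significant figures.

Only the electrostatic force acts, so mechanical energy is conserved: ½mv² = U₁ − U₂ = kQq(1/r₁ − 1/r₂).
U₁ − U₂ = (8.99×10⁹ N·m²/C²)(-7.08×10⁻⁹ C)(5.18×10⁻⁹ C)(1/0.626 − 1/0.306) = 5.51×10⁻⁷ J.
v = √(2·5.51×10⁻⁷/7.27×10⁻³) = 0.0123 m/s.

0.0123 m/s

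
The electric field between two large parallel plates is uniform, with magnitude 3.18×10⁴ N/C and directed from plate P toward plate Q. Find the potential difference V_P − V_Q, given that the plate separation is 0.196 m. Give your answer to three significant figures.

6230 V

In a uniform field, potential decreases in the direction of E: ΔV = −E·d for a displacement d parallel to E.
Going from Q to P is a displacement of 0.196 m opposite to the field, so V_P − V_Q = +Ed = 6230 V.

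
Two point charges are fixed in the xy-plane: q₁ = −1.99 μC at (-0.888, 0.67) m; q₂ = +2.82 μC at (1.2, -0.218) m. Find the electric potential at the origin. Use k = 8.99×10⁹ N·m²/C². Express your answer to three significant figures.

Electric potential is a scalar, so the contributions from each charge add algebraically: V = Σ kqᵢ/rᵢ.
Distances from the field point to each charge: r₁ = 1.11 m, r₂ = 1.22 m.
V = k[(-1.99×10⁻⁶)/(1.11) + (2.82×10⁻⁶)/(1.22)] = 4700 V.

4700 V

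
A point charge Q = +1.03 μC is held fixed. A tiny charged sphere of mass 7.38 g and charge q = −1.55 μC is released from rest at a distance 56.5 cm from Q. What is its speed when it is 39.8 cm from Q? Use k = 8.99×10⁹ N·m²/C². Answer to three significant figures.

Only the electrostatic force acts, so mechanical energy is conserved: ½mv² = U₁ − U₂ = kQq(1/r₁ − 1/r₂).
U₁ − U₂ = (8.99×10⁹ N·m²/C²)(1.03×10⁻⁶ C)(-1.55×10⁻⁶ C)(1/0.565 − 1/0.398) = 0.0107 J.
v = √(2·0.0107/7.38×10⁻³) = 1.70 m/s.

1.70 m/s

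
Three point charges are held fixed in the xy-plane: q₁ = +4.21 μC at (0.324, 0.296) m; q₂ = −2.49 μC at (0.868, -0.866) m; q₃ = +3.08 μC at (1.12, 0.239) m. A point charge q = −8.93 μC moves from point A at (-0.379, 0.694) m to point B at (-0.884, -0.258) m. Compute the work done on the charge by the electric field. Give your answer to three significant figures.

The work done by the electric force is W_field = −ΔU = −q(V_B − V_A) = q(V_A − V_B).
At A: distances to the source charges are 0.808 m, 2.00 m, 1.57 m; V_A = Σ kqᵢ/rᵢ = 5.33×10⁴ V.
At B: distances to the source charges are 1.33 m, 1.85 m, 2.06 m; V_B = Σ kqᵢ/rᵢ = 2.98×10⁴ V.
ΔV = V_B − V_A = -2.35×10⁴ V.
W_field = −qΔV = −(-8.93×10⁻⁶ C)(-2.35×10⁴ V) = -0.210 J.

-0.210 J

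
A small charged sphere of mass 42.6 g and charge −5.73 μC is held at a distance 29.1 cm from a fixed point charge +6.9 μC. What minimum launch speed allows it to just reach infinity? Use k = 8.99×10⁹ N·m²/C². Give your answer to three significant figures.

7.57 m/s

To just escape, total mechanical energy must reach zero at infinity: ½mv²_min + U = 0, so ½mv²_min = −U = |kQq|/r.
|U| = |kQq|/r = (8.99×10⁹ N·m²/C²)(6.90×10⁻⁶)(5.73×10⁻⁶)/(0.291) = 1.22 J.
v_min = √(2|U|/m) = √(2·1.22/0.0426) = 7.57 m/s.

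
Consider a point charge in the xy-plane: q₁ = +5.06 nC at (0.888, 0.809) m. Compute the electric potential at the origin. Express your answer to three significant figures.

37.9 V

Electric potential is a scalar, so the contributions from each charge add algebraically: V = Σ kqᵢ/rᵢ.
Distances from the field point to each charge: r₁ = 1.20 m.
V = k[(5.06×10⁻⁹)/(1.20)] = 37.9 V.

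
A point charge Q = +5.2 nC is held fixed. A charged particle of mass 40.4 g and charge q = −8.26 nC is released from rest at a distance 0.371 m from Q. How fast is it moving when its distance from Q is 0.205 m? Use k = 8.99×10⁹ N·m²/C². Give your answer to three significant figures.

Only the electrostatic force acts, so mechanical energy is conserved: ½mv² = U₁ − U₂ = kQq(1/r₁ − 1/r₂).
U₁ − U₂ = (8.99×10⁹ N·m²/C²)(5.20×10⁻⁹ C)(-8.26×10⁻⁹ C)(1/0.371 − 1/0.205) = 8.43×10⁻⁷ J.
v = √(2·8.43×10⁻⁷/0.0404) = 6.46×10⁻³ m/s.

6.46×10⁻³ m/s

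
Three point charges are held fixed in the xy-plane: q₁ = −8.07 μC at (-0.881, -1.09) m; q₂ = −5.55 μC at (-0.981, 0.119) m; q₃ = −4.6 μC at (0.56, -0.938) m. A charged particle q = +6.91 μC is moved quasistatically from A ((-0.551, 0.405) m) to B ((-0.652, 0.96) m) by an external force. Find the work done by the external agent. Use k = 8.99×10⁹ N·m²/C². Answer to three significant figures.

For quasistatic motion the external work equals the change in potential energy: W_ext = qΔV = q(V_B − V_A).
At A: distances to the source charges are 1.53 m, 0.516 m, 1.74 m; V_A = Σ kqᵢ/rᵢ = -1.68×10⁵ V.
At B: distances to the source charges are 2.06 m, 0.903 m, 2.25 m; V_B = Σ kqᵢ/rᵢ = -1.09×10⁵ V.
ΔV = V_B − V_A = 5.89×10⁴ V.
W_ext = qΔV = (6.91×10⁻⁶ C)(5.89×10⁴ V) = 0.407 J.

0.407 J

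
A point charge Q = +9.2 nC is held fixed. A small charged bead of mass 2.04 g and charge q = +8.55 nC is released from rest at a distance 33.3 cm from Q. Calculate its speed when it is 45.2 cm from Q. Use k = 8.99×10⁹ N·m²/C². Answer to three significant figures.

0.0234 m/s

Only the electrostatic force acts, so mechanical energy is conserved: ½mv² = U₁ − U₂ = kQq(1/r₁ − 1/r₂).
U₁ − U₂ = (8.99×10⁹ N·m²/C²)(9.20×10⁻⁹ C)(8.55×10⁻⁹ C)(1/0.333 − 1/0.452) = 5.59×10⁻⁷ J.
v = √(2·5.59×10⁻⁷/2.04×10⁻³) = 0.0234 m/s.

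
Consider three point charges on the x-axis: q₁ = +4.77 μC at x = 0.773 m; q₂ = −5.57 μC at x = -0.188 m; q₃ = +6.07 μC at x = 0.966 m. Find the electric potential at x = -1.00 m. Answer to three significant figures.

Electric potential is a scalar, so the contributions from each charge add algebraically: V = Σ kqᵢ/rᵢ.
Distances from the field point to each charge: r₁ = 1.77 m, r₂ = 0.812 m, r₃ = 1.97 m.
V = k[(4.77×10⁻⁶)/(1.77) + (-5.57×10⁻⁶)/(0.812) + (6.07×10⁻⁶)/(1.97)] = -9730 V.

-9730 V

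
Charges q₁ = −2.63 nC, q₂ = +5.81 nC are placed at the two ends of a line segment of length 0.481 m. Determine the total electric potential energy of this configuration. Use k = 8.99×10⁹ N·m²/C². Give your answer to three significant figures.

-2.86×10⁻⁷ J

The assembly work is the sum of pairwise potential energies, U = Σ_{i<j} kqᵢqⱼ/rᵢⱼ.
The separation is r = 0.481 m.
U = (-2.86×10⁻⁷) = -2.86×10⁻⁷ J.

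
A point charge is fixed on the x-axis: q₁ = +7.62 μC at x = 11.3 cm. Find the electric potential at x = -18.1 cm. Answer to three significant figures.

2.33×10⁵ V

The total potential is the scalar sum of each charge's contribution, V = Σ kqᵢ/rᵢ.
V = k[(7.62×10⁻⁶)/(0.294)] = 2.33×10⁵ V.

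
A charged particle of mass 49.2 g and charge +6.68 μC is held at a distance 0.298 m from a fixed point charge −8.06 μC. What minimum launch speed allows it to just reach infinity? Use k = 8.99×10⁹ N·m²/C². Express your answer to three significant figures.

To just escape, total mechanical energy must reach zero at infinity: ½mv²_min + U = 0, so ½mv²_min = −U = |kQq|/r.
|U| = |kQq|/r = (8.99×10⁹ N·m²/C²)(8.06×10⁻⁶)(6.68×10⁻⁶)/(0.298) = 1.62 J.
v_min = √(2|U|/m) = √(2·1.62/0.0492) = 8.13 m/s.

8.13 m/s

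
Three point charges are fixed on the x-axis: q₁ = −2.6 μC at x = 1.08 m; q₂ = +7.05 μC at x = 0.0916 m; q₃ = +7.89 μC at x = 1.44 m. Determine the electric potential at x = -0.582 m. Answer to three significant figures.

1.15×10⁵ V

The total potential is the scalar sum of each charge's contribution, V = Σ kqᵢ/rᵢ.
Distances from the field point to each charge: r₁ = 1.66 m, r₂ = 0.674 m, r₃ = 2.02 m.
V = k[(-2.60×10⁻⁶)/(1.66) + (7.05×10⁻⁶)/(0.674) + (7.89×10⁻⁶)/(2.02)] = 1.15×10⁵ V.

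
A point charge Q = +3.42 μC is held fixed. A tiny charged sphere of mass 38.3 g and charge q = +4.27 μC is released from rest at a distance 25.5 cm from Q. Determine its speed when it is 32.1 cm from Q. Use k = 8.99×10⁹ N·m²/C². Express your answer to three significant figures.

2.35 m/s

Only the electrostatic force acts, so mechanical energy is conserved: ½mv² = U₁ − U₂ = kQq(1/r₁ − 1/r₂).
U₁ − U₂ = (8.99×10⁹ N·m²/C²)(3.42×10⁻⁶ C)(4.27×10⁻⁶ C)(1/0.255 − 1/0.321) = 0.106 J.
v = √(2·0.106/0.0383) = 2.35 m/s.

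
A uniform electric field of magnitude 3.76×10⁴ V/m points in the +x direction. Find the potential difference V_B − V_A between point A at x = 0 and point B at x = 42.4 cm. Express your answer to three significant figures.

In a uniform field, potential decreases in the direction of E: V_B − V_A = −E·Δx.
V_B − V_A = −(3.76×10⁴ V/m)(0.424 m) = -1.59×10⁴ V.

-1.59×10⁴ V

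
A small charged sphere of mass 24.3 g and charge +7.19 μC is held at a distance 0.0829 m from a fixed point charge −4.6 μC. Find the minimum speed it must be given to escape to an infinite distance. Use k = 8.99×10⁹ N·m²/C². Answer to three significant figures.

To just escape, total mechanical energy must reach zero at infinity: ½mv²_min + U = 0, so ½mv²_min = −U = |kQq|/r.
|U| = |kQq|/r = (8.99×10⁹ N·m²/C²)(4.60×10⁻⁶)(7.19×10⁻⁶)/(0.0829) = 3.59 J.
v_min = √(2|U|/m) = √(2·3.59/0.0243) = 17.2 m/s.

17.2 m/s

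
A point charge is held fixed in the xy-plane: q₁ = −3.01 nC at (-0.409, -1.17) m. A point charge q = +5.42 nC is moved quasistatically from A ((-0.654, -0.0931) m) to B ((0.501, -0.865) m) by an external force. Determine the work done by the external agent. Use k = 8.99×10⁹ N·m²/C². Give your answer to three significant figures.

-2.00×10⁻⁸ J

For quasistatic motion the external work equals the change in potential energy: W_ext = qΔV = q(V_B − V_A).
At A: distance to the source charge is 1.10 m; V_A = kq₁/r = -24.5 V.
At B: distance to the source charge is 0.960 m; V_B = kq₁/r = -28.2 V.
ΔV = V_B − V_A = -3.69 V.
W_ext = qΔV = (5.42×10⁻⁹ C)(-3.69 V) = -2.00×10⁻⁸ J.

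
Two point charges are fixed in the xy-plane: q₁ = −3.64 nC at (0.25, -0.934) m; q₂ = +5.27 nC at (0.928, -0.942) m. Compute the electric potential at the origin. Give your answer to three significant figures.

The total potential is the scalar sum of each charge's contribution, V = Σ kqᵢ/rᵢ.
Distances from the field point to each charge: r₁ = 0.967 m, r₂ = 1.32 m.
V = k[(-3.64×10⁻⁹)/(0.967) + (5.27×10⁻⁹)/(1.32)] = 1.98 V.

1.98 V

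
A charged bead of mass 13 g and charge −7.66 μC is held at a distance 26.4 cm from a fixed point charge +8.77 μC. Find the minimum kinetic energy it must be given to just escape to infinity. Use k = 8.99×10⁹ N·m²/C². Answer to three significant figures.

To just escape, total mechanical energy must reach zero at infinity: ½mv²_min + U = 0, so ½mv²_min = −U = |kQq|/r.
|U| = |kQq|/r = (8.99×10⁹ N·m²/C²)(8.77×10⁻⁶)(7.66×10⁻⁶)/(0.264) = 2.29 J.

2.29 J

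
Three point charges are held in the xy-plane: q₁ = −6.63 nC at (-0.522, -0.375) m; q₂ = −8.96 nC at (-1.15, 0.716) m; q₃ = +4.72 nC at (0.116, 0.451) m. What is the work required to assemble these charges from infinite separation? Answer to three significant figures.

-1.39×10⁻⁷ J

The work to assemble the configuration equals its total potential energy, U = Σ kqᵢqⱼ/rᵢⱼ over all pairs.
Pair separations: r₁₂ = 1.26 m, r₁₃ = 1.04 m, r₂₃ = 1.29 m.
U = (4.24×10⁻⁷) + (-2.70×10⁻⁷) + (-2.94×10⁻⁷) = -1.39×10⁻⁷ J.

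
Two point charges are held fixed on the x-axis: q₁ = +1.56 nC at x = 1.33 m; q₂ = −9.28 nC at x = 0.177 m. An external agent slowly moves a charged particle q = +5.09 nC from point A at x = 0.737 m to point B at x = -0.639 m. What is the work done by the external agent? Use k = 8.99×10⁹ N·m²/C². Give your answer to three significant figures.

1.54×10⁻⁷ J

For quasistatic motion the external work equals the change in potential energy: W_ext = qΔV = q(V_B − V_A).
At A: distances to the source charges are 0.593 m, 0.560 m; V_A = Σ kqᵢ/rᵢ = -125 V.
At B: distances to the source charges are 1.97 m, 0.816 m; V_B = Σ kqᵢ/rᵢ = -95.1 V.
ΔV = V_B − V_A = 30.2 V.
W_ext = qΔV = (5.09×10⁻⁹ C)(30.2 V) = 1.54×10⁻⁷ J.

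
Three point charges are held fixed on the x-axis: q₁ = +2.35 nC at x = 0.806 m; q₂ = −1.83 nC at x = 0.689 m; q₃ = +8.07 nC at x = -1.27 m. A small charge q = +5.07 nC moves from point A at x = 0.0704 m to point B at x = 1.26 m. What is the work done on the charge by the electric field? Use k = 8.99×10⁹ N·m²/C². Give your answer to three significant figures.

5.00×10⁻⁸ J

The work done by the electric force is W_field = −ΔU = −q(V_B − V_A) = q(V_A − V_B).
At A: distances to the source charges are 0.736 m, 0.619 m, 1.34 m; V_A = Σ kqᵢ/rᵢ = 56.3 V.
At B: distances to the source charges are 0.454 m, 0.571 m, 2.53 m; V_B = Σ kqᵢ/rᵢ = 46.4 V.
ΔV = V_B − V_A = -9.85 V.
W_field = −qΔV = −(5.07×10⁻⁹ C)(-9.85 V) = 5.00×10⁻⁸ J.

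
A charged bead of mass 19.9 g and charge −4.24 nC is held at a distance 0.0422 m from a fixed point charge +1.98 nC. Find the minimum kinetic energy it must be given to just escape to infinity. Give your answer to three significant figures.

1.79×10⁻⁶ J

To just escape, total mechanical energy must reach zero at infinity: ½mv²_min + U = 0, so ½mv²_min = −U = |kQq|/r.
|U| = |kQq|/r = (8.99×10⁹ N·m²/C²)(1.98×10⁻⁹)(4.24×10⁻⁹)/(0.0422) = 1.79×10⁻⁶ J.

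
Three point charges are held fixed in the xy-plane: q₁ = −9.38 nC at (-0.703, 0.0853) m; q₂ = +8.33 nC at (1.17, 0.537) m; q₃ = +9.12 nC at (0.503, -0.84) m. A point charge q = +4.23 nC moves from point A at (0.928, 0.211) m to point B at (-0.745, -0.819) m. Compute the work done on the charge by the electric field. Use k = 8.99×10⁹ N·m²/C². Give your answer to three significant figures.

The work done by the electric force is W_field = −ΔU = −q(V_B − V_A) = q(V_A − V_B).
At A: distances to the source charges are 1.64 m, 0.406 m, 1.13 m; V_A = Σ kqᵢ/rᵢ = 205 V.
At B: distances to the source charges are 0.905 m, 2.35 m, 1.25 m; V_B = Σ kqᵢ/rᵢ = 4.45 V.
ΔV = V_B − V_A = -201 V.
W_field = −qΔV = −(4.23×10⁻⁹ C)(-201 V) = 8.49×10⁻⁷ J.

8.49×10⁻⁷ J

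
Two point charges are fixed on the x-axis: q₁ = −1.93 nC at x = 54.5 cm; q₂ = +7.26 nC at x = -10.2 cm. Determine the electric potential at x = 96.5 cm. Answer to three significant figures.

The total potential is the scalar sum of each charge's contribution, V = Σ kqᵢ/rᵢ.
Distances from the field point to each charge: r₁ = 0.420 m, r₂ = 1.07 m.
V = k[(-1.93×10⁻⁹)/(0.420) + (7.26×10⁻⁹)/(1.07)] = 19.9 V.

19.9 V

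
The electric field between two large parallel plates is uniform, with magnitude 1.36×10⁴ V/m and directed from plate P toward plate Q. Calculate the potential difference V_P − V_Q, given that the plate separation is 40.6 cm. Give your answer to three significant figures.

5520 V

In a uniform field, potential decreases in the direction of E: ΔV = −E·d for a displacement d parallel to E.
Going from Q to P is a displacement of 40.6 cm opposite to the field, so V_P − V_Q = +Ed = 5520 V.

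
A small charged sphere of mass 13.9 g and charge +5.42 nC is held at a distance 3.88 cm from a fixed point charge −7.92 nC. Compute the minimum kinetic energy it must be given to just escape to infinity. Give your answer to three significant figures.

9.95×10⁻⁶ J

To just escape, total mechanical energy must reach zero at infinity: ½mv²_min + U = 0, so ½mv²_min = −U = |kQq|/r.
|U| = |kQq|/r = (8.99×10⁹ N·m²/C²)(7.92×10⁻⁹)(5.42×10⁻⁹)/(0.0388) = 9.95×10⁻⁶ J.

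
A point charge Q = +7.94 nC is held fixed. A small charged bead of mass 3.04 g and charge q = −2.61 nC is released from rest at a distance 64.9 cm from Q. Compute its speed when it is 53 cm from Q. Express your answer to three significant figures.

Only the electrostatic force acts, so mechanical energy is conserved: ½mv² = U₁ − U₂ = kQq(1/r₁ − 1/r₂).
U₁ − U₂ = (8.99×10⁹ N·m²/C²)(7.94×10⁻⁹ C)(-2.61×10⁻⁹ C)(1/0.649 − 1/0.530) = 6.45×10⁻⁸ J.
v = √(2·6.45×10⁻⁸/3.04×10⁻³) = 6.51×10⁻³ m/s.

6.51×10⁻³ m/s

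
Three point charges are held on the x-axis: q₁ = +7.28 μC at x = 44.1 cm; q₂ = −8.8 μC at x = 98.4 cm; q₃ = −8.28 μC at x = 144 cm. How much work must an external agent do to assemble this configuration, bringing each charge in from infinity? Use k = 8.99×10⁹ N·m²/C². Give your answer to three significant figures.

The work to assemble the configuration equals its total potential energy, U = Σ kqᵢqⱼ/rᵢⱼ over all pairs.
Pair separations: r₁₂ = 0.543 m, r₁₃ = 0.999 m, r₂₃ = 0.456 m.
U = (-1.06) + (-0.542) + (1.44) = -0.167 J.

-0.167 J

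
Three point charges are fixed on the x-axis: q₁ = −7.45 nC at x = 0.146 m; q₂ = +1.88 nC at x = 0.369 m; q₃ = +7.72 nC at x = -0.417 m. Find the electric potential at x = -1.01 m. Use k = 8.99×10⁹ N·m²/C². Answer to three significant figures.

The total potential is the scalar sum of each charge's contribution, V = Σ kqᵢ/rᵢ.
Distances from the field point to each charge: r₁ = 1.16 m, r₂ = 1.38 m, r₃ = 0.593 m.
V = k[(-7.45×10⁻⁹)/(1.16) + (1.88×10⁻⁹)/(1.38) + (7.72×10⁻⁹)/(0.593)] = 71.4 V.

71.4 V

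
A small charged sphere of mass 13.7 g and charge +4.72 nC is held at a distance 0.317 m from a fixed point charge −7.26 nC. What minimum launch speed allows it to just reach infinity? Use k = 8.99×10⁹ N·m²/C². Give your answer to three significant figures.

To just escape, total mechanical energy must reach zero at infinity: ½mv²_min + U = 0, so ½mv²_min = −U = |kQq|/r.
|U| = |kQq|/r = (8.99×10⁹ N·m²/C²)(7.26×10⁻⁹)(4.72×10⁻⁹)/(0.317) = 9.72×10⁻⁷ J.
v_min = √(2|U|/m) = √(2·9.72×10⁻⁷/0.0137) = 0.0119 m/s.

0.0119 m/s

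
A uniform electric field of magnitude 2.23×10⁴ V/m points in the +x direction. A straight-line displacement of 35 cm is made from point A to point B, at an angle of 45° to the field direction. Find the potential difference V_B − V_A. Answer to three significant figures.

-5520 V

Only the component of displacement along E changes the potential: ΔV = −E·d·cosθ.
ΔV = −(2.23×10⁴ V/m)(0.350 m)cos45° = -5520 V.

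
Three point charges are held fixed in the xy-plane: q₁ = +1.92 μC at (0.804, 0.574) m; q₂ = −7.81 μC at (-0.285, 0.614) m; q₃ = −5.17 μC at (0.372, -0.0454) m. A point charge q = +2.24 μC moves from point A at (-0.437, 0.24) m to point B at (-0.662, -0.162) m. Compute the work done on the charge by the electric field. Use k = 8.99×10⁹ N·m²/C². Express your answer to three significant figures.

-0.222 J

The work done by the electric force is W_field = −ΔU = −q(V_B − V_A) = q(V_A − V_B).
At A: distances to the source charges are 1.29 m, 0.404 m, 0.858 m; V_A = Σ kqᵢ/rᵢ = -2.15×10⁵ V.
At B: distances to the source charges are 1.64 m, 0.863 m, 1.04 m; V_B = Σ kqᵢ/rᵢ = -1.16×10⁵ V.
ΔV = V_B − V_A = 9.91×10⁴ V.
W_field = −qΔV = −(2.24×10⁻⁶ C)(9.91×10⁴ V) = -0.222 J.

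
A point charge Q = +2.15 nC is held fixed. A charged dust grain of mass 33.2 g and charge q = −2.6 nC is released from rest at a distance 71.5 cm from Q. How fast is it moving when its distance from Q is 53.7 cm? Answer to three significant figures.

Only the electrostatic force acts, so mechanical energy is conserved: ½mv² = U₁ − U₂ = kQq(1/r₁ − 1/r₂).
U₁ − U₂ = (8.99×10⁹ N·m²/C²)(2.15×10⁻⁹ C)(-2.60×10⁻⁹ C)(1/0.715 − 1/0.537) = 2.33×10⁻⁸ J.
v = √(2·2.33×10⁻⁸/0.0332) = 1.18×10⁻³ m/s.

1.18×10⁻³ m/s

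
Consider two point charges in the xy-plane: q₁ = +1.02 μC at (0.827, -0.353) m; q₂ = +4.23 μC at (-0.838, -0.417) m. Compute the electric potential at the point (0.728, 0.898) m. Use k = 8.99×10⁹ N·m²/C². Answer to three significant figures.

The total potential is the scalar sum of each charge's contribution, V = Σ kqᵢ/rᵢ.
Distances from the field point to each charge: r₁ = 1.25 m, r₂ = 2.04 m.
V = k[(1.02×10⁻⁶)/(1.25) + (4.23×10⁻⁶)/(2.04)] = 2.59×10⁴ V.

2.59×10⁴ V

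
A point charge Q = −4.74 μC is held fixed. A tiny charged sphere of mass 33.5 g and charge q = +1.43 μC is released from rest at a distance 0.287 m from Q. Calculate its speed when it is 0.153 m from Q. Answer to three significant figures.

Only the electrostatic force acts, so mechanical energy is conserved: ½mv² = U₁ − U₂ = kQq(1/r₁ − 1/r₂).
U₁ − U₂ = (8.99×10⁹ N·m²/C²)(-4.74×10⁻⁶ C)(1.43×10⁻⁶ C)(1/0.287 − 1/0.153) = 0.186 J.
v = √(2·0.186/0.0335) = 3.33 m/s.

3.33 m/s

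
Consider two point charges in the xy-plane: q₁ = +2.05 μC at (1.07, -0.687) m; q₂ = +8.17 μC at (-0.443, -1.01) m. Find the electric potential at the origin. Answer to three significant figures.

Electric potential is a scalar, so the contributions from each charge add algebraically: V = Σ kqᵢ/rᵢ.
Distances from the field point to each charge: r₁ = 1.27 m, r₂ = 1.10 m.
V = k[(2.05×10⁻⁶)/(1.27) + (8.17×10⁻⁶)/(1.10)] = 8.11×10⁴ V.

8.11×10⁴ V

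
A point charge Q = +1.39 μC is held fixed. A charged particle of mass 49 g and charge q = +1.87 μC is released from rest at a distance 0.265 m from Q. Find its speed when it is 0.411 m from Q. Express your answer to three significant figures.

Only the electrostatic force acts, so mechanical energy is conserved: ½mv² = U₁ − U₂ = kQq(1/r₁ − 1/r₂).
U₁ − U₂ = (8.99×10⁹ N·m²/C²)(1.39×10⁻⁶ C)(1.87×10⁻⁶ C)(1/0.265 − 1/0.411) = 0.0313 J.
v = √(2·0.0313/0.0490) = 1.13 m/s.

1.13 m/s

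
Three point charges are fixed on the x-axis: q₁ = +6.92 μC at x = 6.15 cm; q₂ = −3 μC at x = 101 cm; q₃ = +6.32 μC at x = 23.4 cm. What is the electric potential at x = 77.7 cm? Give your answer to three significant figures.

7.58×10⁴ V

Electric potential is a scalar, so the contributions from each charge add algebraically: V = Σ kqᵢ/rᵢ.
Distances from the field point to each charge: r₁ = 0.716 m, r₂ = 0.233 m, r₃ = 0.543 m.
V = k[(6.92×10⁻⁶)/(0.716) + (-3.00×10⁻⁶)/(0.233) + (6.32×10⁻⁶)/(0.543)] = 7.58×10⁴ V.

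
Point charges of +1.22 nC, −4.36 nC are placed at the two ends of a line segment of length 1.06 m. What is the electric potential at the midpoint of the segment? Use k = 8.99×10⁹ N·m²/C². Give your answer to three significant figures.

-53.3 V

Electric potential is a scalar, so the contributions from each charge add algebraically: V = Σ kqᵢ/rᵢ.
Each charge is 0.530 m from the midpoint.
V = k[(1.22×10⁻⁹)/(0.530) + (-4.36×10⁻⁹)/(0.530)] = -53.3 V.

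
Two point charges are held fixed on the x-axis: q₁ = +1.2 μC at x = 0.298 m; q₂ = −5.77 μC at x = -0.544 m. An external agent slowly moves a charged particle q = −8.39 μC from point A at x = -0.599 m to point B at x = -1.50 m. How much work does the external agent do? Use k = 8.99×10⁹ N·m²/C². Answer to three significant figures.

-7.41 J

For quasistatic motion the external work equals the change in potential energy: W_ext = qΔV = q(V_B − V_A).
At A: distances to the source charges are 0.897 m, 0.0550 m; V_A = Σ kqᵢ/rᵢ = -9.31×10⁵ V.
At B: distances to the source charges are 1.80 m, 0.956 m; V_B = Σ kqᵢ/rᵢ = -4.83×10⁴ V.
ΔV = V_B − V_A = 8.83×10⁵ V.
W_ext = qΔV = (-8.39×10⁻⁶ C)(8.83×10⁵ V) = -7.41 J.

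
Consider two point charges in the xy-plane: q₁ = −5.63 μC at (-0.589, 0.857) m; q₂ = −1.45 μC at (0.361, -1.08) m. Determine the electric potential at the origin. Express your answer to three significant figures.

-6.01×10⁴ V

Electric potential is a scalar, so the contributions from each charge add algebraically: V = Σ kqᵢ/rᵢ.
Distances from the field point to each charge: r₁ = 1.04 m, r₂ = 1.14 m.
V = k[(-5.63×10⁻⁶)/(1.04) + (-1.45×10⁻⁶)/(1.14)] = -6.01×10⁴ V.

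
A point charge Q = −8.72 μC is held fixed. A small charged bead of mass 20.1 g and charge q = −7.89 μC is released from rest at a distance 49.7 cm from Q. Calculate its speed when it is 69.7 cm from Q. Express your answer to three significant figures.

5.96 m/s

Only the electrostatic force acts, so mechanical energy is conserved: ½mv² = U₁ − U₂ = kQq(1/r₁ − 1/r₂).
U₁ − U₂ = (8.99×10⁹ N·m²/C²)(-8.72×10⁻⁶ C)(-7.89×10⁻⁶ C)(1/0.497 − 1/0.697) = 0.357 J.
v = √(2·0.357/0.0201) = 5.96 m/s.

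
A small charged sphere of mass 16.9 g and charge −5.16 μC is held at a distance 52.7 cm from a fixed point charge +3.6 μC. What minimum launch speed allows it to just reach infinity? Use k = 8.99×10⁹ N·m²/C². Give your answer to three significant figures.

6.12 m/s

To just escape, total mechanical energy must reach zero at infinity: ½mv²_min + U = 0, so ½mv²_min = −U = |kQq|/r.
|U| = |kQq|/r = (8.99×10⁹ N·m²/C²)(3.60×10⁻⁶)(5.16×10⁻⁶)/(0.527) = 0.317 J.
v_min = √(2|U|/m) = √(2·0.317/0.0169) = 6.12 m/s.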